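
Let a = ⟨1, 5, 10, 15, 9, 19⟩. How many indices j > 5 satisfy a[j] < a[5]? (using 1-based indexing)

The element at index 5 is 9.
Elements after it: 19
None of them are smaller than 9.

0 such elements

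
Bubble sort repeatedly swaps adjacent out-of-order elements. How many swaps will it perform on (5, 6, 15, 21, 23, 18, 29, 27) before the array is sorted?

3

The minimum number of adjacent swaps to sort an array equals its inversion count, since every such swap removes exactly one inversion.
Count inversions — for each element, later elements that are smaller:
5: none → 0
6: none → 0
15: none → 0
21: 18 → 1
23: 18 → 1
18: none → 0
29: 27 → 1
27: none → 0
Total inversions: 0 + 0 + 0 + 1 + 1 + 0 + 1 + 0 = 3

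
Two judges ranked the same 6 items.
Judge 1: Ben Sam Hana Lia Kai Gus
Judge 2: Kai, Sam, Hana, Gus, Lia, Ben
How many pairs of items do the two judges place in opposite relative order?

9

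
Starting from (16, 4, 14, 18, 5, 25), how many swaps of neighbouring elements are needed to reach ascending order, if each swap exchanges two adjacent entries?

5 swaps

The minimum number of adjacent swaps to sort an array equals its inversion count, since every such swap removes exactly one inversion.
Count inversions — for each element, later elements that are smaller:
16: 4, 14, 5 → 3
4: none → 0
14: 5 → 1
18: 5 → 1
5: none → 0
25: none → 0
Total inversions: 3 + 0 + 1 + 1 + 0 + 0 = 5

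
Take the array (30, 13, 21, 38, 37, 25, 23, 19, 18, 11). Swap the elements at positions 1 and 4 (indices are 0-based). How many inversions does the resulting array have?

Positions 1 and 4 hold 13 and 37; after swapping, the array is [30, 37, 21, 38, 13, 25, 23, 19, 18, 11].
Count, for each position, how many later elements it exceeds:
30: 7
37: 7
21: 4
38: 6
13: 1
25: 4
23: 3
19: 2
18: 1
11: 0
Sum: 7 + 7 + 4 + 6 + 1 + 4 + 3 + 2 + 1 + 0 = 35

35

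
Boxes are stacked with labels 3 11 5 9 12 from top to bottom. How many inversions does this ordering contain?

2

Out-of-order index pairs (1-indexed):
(2,3): 11 > 5
(2,4): 11 > 9
That's 2 pairs.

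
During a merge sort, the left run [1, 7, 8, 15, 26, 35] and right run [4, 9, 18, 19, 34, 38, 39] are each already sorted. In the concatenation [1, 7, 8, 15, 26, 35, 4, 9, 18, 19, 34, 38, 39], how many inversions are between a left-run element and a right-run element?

13

Count, for every r in R, how many entries of L exceed r:
r = 4: 7, 8, 15, 26, 35 → 5
r = 9: 15, 26, 35 → 3
r = 18: 26, 35 → 2
r = 19: 26, 35 → 2
r = 34: 35 → 1
r = 38: none → 0
r = 39: none → 0
Cross-inversions: 5 + 3 + 2 + 2 + 1 + 0 + 0 = 13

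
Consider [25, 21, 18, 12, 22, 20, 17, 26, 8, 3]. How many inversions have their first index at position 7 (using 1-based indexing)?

2

The element at index 7 is 17.
Elements after it: 26, 8, 3
Those smaller than 17: 8, 3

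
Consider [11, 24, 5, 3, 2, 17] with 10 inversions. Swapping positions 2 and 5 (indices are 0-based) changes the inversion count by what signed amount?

+1

Positions 2 and 5 hold 5 and 17; after swapping, the array is [11, 24, 17, 3, 2, 5].
Count, for each position, how many later elements it exceeds:
11 → 3, 2, 5 → 3
24 → 17, 3, 2, 5 → 4
17 → 3, 2, 5 → 3
3 → 2 → 1
2 → none → 0
5 → none → 0
Sum: 3 + 4 + 3 + 1 + 0 + 0 = 11
Change: 11 − 10 = +1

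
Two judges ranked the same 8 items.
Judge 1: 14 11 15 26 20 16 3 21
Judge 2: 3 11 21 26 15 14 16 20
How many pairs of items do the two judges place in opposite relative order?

Assign each item its position (1..8) in the first ordering, then rewrite the second ordering as that position sequence:
positions: 14→1, 11→2, 15→3, 26→4, 20→5, 16→6, 3→7, 21→8
second ordering as positions: [7, 2, 8, 4, 3, 1, 6, 5]
Discordant pairs = inversions in this position sequence.
7: 2, 4, 3, 1, 6, 5 → 6
2: 1 → 1
8: 4, 3, 1, 6, 5 → 5
4: 3, 1 → 2
3: 1 → 1
1: 0
6: 5 → 1
5: 0
Total: 6 + 1 + 5 + 2 + 1 + 0 + 1 + 0 = 16

16 discordant pairs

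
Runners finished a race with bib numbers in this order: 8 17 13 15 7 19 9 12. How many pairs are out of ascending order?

Element-by-element contributions:
8: 1
17: 5
13: 3
15: 3
7: 0
19: 2
9: 0
12: 0
Sum: 1 + 5 + 3 + 3 + 0 + 2 + 0 + 0 = 14

There are 14 inversions.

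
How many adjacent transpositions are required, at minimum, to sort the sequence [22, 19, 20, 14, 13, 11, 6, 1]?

Minimum adjacent swaps = number of inversions (each swap of adjacent out-of-order elements removes one inversion and no swap can remove more).
Count inversions — for each element, later elements that are smaller:
22: 19, 20, 14, 13, 11, 6, 1 → 7
19: 14, 13, 11, 6, 1 → 5
20: 14, 13, 11, 6, 1 → 5
14: 13, 11, 6, 1 → 4
13: 11, 6, 1 → 3
11: 6, 1 → 2
6: 1 → 1
1: none → 0
Total inversions: 7 + 5 + 5 + 4 + 3 + 2 + 1 + 0 = 27

There are 27 adjacent swaps.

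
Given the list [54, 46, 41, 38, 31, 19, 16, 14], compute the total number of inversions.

Count, for each position, how many later elements it exceeds:
54 → 46, 41, 38, 31, 19, 16, 14 → 7
46 → 41, 38, 31, 19, 16, 14 → 6
41 → 38, 31, 19, 16, 14 → 5
38 → 31, 19, 16, 14 → 4
31 → 19, 16, 14 → 3
19 → 16, 14 → 2
16 → 14 → 1
14 → none → 0
Sum: 7 + 6 + 5 + 4 + 3 + 2 + 1 + 0 = 28

Inversions: 28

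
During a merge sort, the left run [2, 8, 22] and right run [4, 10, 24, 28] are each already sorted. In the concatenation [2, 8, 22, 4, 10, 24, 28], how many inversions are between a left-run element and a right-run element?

3 split inversions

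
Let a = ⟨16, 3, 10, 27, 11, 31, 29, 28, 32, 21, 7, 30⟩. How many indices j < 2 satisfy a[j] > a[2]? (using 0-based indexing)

1

The element at index 2 is 10.
Elements before it: 16, 3
Those larger than 10: 16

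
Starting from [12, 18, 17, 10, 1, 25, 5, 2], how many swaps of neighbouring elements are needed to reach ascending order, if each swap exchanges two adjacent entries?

Each adjacent swap fixes exactly one inversion, so the minimum swap count equals the number of inversions.
Count inversions — for each element, later elements that are smaller:
12: 10, 1, 5, 2 → 4
18: 17, 10, 1, 5, 2 → 5
17: 10, 1, 5, 2 → 4
10: 1, 5, 2 → 3
1: none → 0
25: 5, 2 → 2
5: 2 → 1
2: none → 0
Total inversions: 4 + 5 + 4 + 3 + 0 + 2 + 1 + 0 = 19

19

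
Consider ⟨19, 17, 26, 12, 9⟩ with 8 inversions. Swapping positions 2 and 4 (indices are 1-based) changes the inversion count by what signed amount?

-1

Positions 2 and 4 hold 17 and 12; after swapping, the array is [19, 12, 26, 17, 9].
For each element, count later entries that are smaller:
19 → 12, 17, 9 → 3
12 → 9 → 1
26 → 17, 9 → 2
17 → 9 → 1
9 → none → 0
Sum: 3 + 1 + 2 + 1 + 0 = 7
Change: 7 − 8 = -1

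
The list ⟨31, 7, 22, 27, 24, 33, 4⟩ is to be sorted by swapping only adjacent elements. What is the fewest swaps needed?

11 adjacent swaps

The minimum number of adjacent swaps to sort an array equals its inversion count, since every such swap removes exactly one inversion.
Count inversions — for each element, later elements that are smaller:
31: 7, 22, 27, 24, 4 → 5
7: 4 → 1
22: 4 → 1
27: 24, 4 → 2
24: 4 → 1
33: 4 → 1
4: none → 0
Total inversions: 5 + 1 + 1 + 2 + 1 + 1 + 0 = 11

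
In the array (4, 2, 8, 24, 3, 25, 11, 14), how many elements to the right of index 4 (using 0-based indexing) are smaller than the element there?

0 such elements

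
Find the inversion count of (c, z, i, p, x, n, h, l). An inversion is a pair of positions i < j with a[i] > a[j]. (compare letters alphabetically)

Sweep left to right; for each value list the smaller values that follow it:
c → none → 0
z → i, p, x, n, h, l → 6
i → h → 1
p → n, h, l → 3
x → n, h, l → 3
n → h, l → 2
h → none → 0
l → none → 0
Sum: 0 + 6 + 1 + 3 + 3 + 2 + 0 + 0 = 15

Out-of-order pairs: 15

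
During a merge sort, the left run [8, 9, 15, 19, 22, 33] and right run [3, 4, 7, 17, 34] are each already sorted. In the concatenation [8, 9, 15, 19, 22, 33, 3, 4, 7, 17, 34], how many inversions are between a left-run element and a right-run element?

21 split inversions

Count, for every r in R, how many entries of L exceed r:
r = 3: 8, 9, 15, 19, 22, 33 → 6
r = 4: 8, 9, 15, 19, 22, 33 → 6
r = 7: 8, 9, 15, 19, 22, 33 → 6
r = 17: 19, 22, 33 → 3
r = 34: none → 0
Cross-inversions: 6 + 6 + 6 + 3 + 0 = 21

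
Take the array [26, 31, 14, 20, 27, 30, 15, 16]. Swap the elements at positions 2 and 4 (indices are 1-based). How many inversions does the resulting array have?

15

Positions 2 and 4 hold 31 and 20; after swapping, the array is [26, 20, 14, 31, 27, 30, 15, 16].
For each element, count later entries that are smaller:
26: 4
20: 3
14: 0
31: 4
27: 2
30: 2
15: 0
16: 0
Sum: 4 + 3 + 0 + 4 + 2 + 2 + 0 + 0 = 15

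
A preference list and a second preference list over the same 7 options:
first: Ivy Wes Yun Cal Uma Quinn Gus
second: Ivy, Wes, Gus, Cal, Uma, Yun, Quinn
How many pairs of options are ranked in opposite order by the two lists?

Assign each item its position (1..7) in the first ordering, then rewrite the second ordering as that position sequence:
positions: Ivy→1, Wes→2, Yun→3, Cal→4, Uma→5, Quinn→6, Gus→7
second ordering as positions: [1, 2, 7, 4, 5, 3, 6]
Discordant pairs = inversions in this position sequence.
1: 0
2: 0
7: 4, 5, 3, 6 → 4
4: 3 → 1
5: 3 → 1
3: 0
6: 0
Total: 0 + 0 + 4 + 1 + 1 + 0 + 0 = 6

6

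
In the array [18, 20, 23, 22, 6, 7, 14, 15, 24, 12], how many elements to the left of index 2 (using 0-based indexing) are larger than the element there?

0

The element at index 2 is 23.
Elements before it: 18, 20
None of them are larger than 23.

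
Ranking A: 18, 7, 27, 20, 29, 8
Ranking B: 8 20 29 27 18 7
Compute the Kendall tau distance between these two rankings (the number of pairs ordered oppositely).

13 discordant pairs

Assign each item its position (1..6) in the first ordering, then rewrite the second ordering as that position sequence:
positions: 18→1, 7→2, 27→3, 20→4, 29→5, 8→6
second ordering as positions: [6, 4, 5, 3, 1, 2]
Discordant pairs = inversions in this position sequence.
6: 4, 5, 3, 1, 2 → 5
4: 3, 1, 2 → 3
5: 3, 1, 2 → 3
3: 1, 2 → 2
1: 0
2: 0
Total: 5 + 3 + 3 + 2 + 0 + 0 = 13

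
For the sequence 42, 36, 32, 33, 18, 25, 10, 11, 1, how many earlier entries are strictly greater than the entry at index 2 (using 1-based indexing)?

The element at index 2 is 36.
Elements before it: 42
Those larger than 36: 42

1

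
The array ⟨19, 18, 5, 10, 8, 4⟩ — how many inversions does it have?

13 out-of-order pairs

Element-by-element contributions:
19 → 18, 5, 10, 8, 4 → 5
18 → 5, 10, 8, 4 → 4
5 → 4 → 1
10 → 8, 4 → 2
8 → 4 → 1
4 → none → 0
Sum: 5 + 4 + 1 + 2 + 1 + 0 = 13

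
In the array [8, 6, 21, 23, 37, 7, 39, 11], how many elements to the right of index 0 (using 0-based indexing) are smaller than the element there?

2

The element at index 0 is 8.
Elements after it: 6, 21, 23, 37, 7, 39, 11
Those smaller than 8: 6, 7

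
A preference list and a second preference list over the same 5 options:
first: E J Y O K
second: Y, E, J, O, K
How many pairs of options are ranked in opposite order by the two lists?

Assign each item its position (1..5) in the first ordering, then rewrite the second ordering as that position sequence:
positions: E→1, J→2, Y→3, O→4, K→5
second ordering as positions: [3, 1, 2, 4, 5]
Discordant pairs = inversions in this position sequence.
3: 1, 2 → 2
1: 0
2: 0
4: 0
5: 0
Total: 2 + 0 + 0 + 0 + 0 = 2

There are 2 pairs.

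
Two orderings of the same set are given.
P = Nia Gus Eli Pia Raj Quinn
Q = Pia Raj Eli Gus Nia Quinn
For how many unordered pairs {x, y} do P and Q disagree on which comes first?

9 disagreeing pairs

Assign each item its position (1..6) in the first ordering, then rewrite the second ordering as that position sequence:
positions: Nia→1, Gus→2, Eli→3, Pia→4, Raj→5, Quinn→6
second ordering as positions: [4, 5, 3, 2, 1, 6]
Discordant pairs = inversions in this position sequence.
4: 3, 2, 1 → 3
5: 3, 2, 1 → 3
3: 2, 1 → 2
2: 1 → 1
1: 0
6: 0
Total: 3 + 3 + 2 + 1 + 0 + 0 = 9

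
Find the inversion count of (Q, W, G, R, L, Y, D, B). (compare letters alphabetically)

19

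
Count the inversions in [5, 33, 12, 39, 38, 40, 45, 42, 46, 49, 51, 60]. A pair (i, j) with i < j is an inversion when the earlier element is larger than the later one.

3 out-of-order pairs

For each element, count later entries that are smaller:
5: 0
33: 1
12: 0
39: 1
38: 0
40: 0
45: 1
42: 0
46: 0
49: 0
51: 0
60: 0
Sum: 0 + 1 + 0 + 1 + 0 + 0 + 1 + 0 + 0 + 0 + 0 + 0 = 3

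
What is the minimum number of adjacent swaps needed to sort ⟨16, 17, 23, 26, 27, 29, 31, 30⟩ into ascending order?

The minimum number of adjacent swaps to sort an array equals its inversion count, since every such swap removes exactly one inversion.
Count inversions — for each element, later elements that are smaller:
16: none → 0
17: none → 0
23: none → 0
26: none → 0
27: none → 0
29: none → 0
31: 30 → 1
30: none → 0
Total inversions: 0 + 0 + 0 + 0 + 0 + 0 + 1 + 0 = 1

1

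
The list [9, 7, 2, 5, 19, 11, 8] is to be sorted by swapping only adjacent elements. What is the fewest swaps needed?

9

Minimum adjacent swaps = number of inversions (each swap of adjacent out-of-order elements removes one inversion and no swap can remove more).
Count inversions — for each element, later elements that are smaller:
9: 7, 2, 5, 8 → 4
7: 2, 5 → 2
2: none → 0
5: none → 0
19: 11, 8 → 2
11: 8 → 1
8: none → 0
Total inversions: 4 + 2 + 0 + 0 + 2 + 1 + 0 = 9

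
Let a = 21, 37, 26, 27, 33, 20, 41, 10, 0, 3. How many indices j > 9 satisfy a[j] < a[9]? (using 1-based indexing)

0

The element at index 9 is 0.
Elements after it: 3
None of them are smaller than 0.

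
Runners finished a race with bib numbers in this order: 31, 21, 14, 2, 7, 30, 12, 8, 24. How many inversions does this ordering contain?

Element-by-element contributions:
31: 8
21: 5
14: 4
2: 0
7: 0
30: 3
12: 1
8: 0
24: 0
Sum: 8 + 5 + 4 + 0 + 0 + 3 + 1 + 0 + 0 = 21

Inversions: 21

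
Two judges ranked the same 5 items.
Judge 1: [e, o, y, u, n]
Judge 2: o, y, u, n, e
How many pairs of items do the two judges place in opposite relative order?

Assign each item its position (1..5) in the first ordering, then rewrite the second ordering as that position sequence:
positions: e→1, o→2, y→3, u→4, n→5
second ordering as positions: [2, 3, 4, 5, 1]
Discordant pairs = inversions in this position sequence.
2: 1 → 1
3: 1 → 1
4: 1 → 1
5: 1 → 1
1: 0
Total: 1 + 1 + 1 + 1 + 0 = 4

4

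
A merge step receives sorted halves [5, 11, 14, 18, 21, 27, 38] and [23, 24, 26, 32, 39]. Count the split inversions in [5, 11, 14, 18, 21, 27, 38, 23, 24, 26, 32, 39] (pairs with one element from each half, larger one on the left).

For each element r of the right run, count left-run elements greater than r:
r = 23: 27, 38 → 2
r = 24: 27, 38 → 2
r = 26: 27, 38 → 2
r = 32: 38 → 1
r = 39: none → 0
Cross-inversions: 2 + 2 + 2 + 1 + 0 = 7

7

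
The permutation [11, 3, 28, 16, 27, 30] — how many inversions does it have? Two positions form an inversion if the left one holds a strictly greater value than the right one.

Out-of-order index pairs (0-indexed):
(0,1): 11 > 3
(2,3): 28 > 16
(2,4): 28 > 27
That's 3 pairs.

There are 3 inversions.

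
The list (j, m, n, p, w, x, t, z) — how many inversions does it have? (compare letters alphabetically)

For each element, count later entries that are smaller:
j → none → 0
m → none → 0
n → none → 0
p → none → 0
w → t → 1
x → t → 1
t → none → 0
z → none → 0
Sum: 0 + 0 + 0 + 0 + 1 + 1 + 0 + 0 = 2

2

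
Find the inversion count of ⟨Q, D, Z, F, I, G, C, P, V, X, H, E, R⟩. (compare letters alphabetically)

36

Sweep left to right; for each value list the smaller values that follow it:
Q → D, F, I, G, C, P, H, E → 8
D → C → 1
Z → F, I, G, C, P, V, X, H, E, R → 10
F → C, E → 2
I → G, C, H, E → 4
G → C, E → 2
C → none → 0
P → H, E → 2
V → H, E, R → 3
X → H, E, R → 3
H → E → 1
E → none → 0
R → none → 0
Sum: 8 + 1 + 10 + 2 + 4 + 2 + 0 + 2 + 3 + 3 + 1 + 0 + 0 = 36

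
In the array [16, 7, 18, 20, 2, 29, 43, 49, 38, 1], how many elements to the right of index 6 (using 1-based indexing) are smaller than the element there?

1 such element

The element at index 6 is 29.
Elements after it: 43, 49, 38, 1
Those smaller than 29: 1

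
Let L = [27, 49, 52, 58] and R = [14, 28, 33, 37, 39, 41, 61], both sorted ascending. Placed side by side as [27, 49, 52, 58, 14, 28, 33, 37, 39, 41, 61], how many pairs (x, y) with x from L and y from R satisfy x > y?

Take each right-half value and tally the left-half values above it:
r = 14: 27, 49, 52, 58 → 4
r = 28: 49, 52, 58 → 3
r = 33: 49, 52, 58 → 3
r = 37: 49, 52, 58 → 3
r = 39: 49, 52, 58 → 3
r = 41: 49, 52, 58 → 3
r = 61: none → 0
Cross-inversions: 4 + 3 + 3 + 3 + 3 + 3 + 0 = 19

19 split inversions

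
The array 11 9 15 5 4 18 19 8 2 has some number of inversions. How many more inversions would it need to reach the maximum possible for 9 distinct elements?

Maximum inversions for 9 distinct elements is C(9, 2) = 9·8/2 = 36.
Current inversions — for each element, count later smaller elements:
11: 5
9: 4
15: 4
5: 2
4: 1
18: 2
19: 2
8: 1
2: 0
Current total: 5 + 4 + 4 + 2 + 1 + 2 + 2 + 1 + 0 = 21
Shortfall: 36 − 21 = 15

15 inversions short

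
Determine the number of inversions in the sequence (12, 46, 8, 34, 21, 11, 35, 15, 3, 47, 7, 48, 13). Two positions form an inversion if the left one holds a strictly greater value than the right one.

38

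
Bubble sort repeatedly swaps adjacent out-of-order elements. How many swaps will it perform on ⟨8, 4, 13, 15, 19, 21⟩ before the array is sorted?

Each adjacent swap fixes exactly one inversion, so the minimum swap count equals the number of inversions.
Count inversions — for each element, later elements that are smaller:
8: 4 → 1
4: none → 0
13: none → 0
15: none → 0
19: none → 0
21: none → 0
Total inversions: 1 + 0 + 0 + 0 + 0 + 0 = 1

1 swap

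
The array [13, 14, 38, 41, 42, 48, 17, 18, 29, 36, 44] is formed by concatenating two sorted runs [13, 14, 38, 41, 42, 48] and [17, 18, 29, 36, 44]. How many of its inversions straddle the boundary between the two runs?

Count, for every r in R, how many entries of L exceed r:
r = 17: 38, 41, 42, 48 → 4
r = 18: 38, 41, 42, 48 → 4
r = 29: 38, 41, 42, 48 → 4
r = 36: 38, 41, 42, 48 → 4
r = 44: 48 → 1
Cross-inversions: 4 + 4 + 4 + 4 + 1 = 17

17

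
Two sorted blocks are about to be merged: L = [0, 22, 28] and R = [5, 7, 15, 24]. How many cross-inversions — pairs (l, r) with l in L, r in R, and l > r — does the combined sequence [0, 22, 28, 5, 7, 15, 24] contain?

Take each right-half value and tally the left-half values above it:
r = 5: 22, 28 → 2
r = 7: 22, 28 → 2
r = 15: 22, 28 → 2
r = 24: 28 → 1
Cross-inversions: 2 + 2 + 2 + 1 = 7

7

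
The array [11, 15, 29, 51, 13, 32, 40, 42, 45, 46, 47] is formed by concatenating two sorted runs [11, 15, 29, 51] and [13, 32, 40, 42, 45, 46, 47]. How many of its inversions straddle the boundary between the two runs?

9 cross-inversions

For each element r of the right run, count left-run elements greater than r:
r = 13: 15, 29, 51 → 3
r = 32: 51 → 1
r = 40: 51 → 1
r = 42: 51 → 1
r = 45: 51 → 1
r = 46: 51 → 1
r = 47: 51 → 1
Cross-inversions: 3 + 1 + 1 + 1 + 1 + 1 + 1 = 9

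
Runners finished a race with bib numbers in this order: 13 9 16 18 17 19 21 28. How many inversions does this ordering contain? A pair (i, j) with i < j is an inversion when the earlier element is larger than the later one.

There are 2 inversions.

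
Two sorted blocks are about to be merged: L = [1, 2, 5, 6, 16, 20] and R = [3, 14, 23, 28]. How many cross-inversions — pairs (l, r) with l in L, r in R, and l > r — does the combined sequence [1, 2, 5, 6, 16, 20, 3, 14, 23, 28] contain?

For each element r of the right run, count left-run elements greater than r:
r = 3: 5, 6, 16, 20 → 4
r = 14: 16, 20 → 2
r = 23: none → 0
r = 28: none → 0
Cross-inversions: 4 + 2 + 0 + 0 = 6

6 cross-inversions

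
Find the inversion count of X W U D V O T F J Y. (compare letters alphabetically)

28 inversions

For each element, count later entries that are smaller:
X: 8
W: 7
U: 5
D: 0
V: 4
O: 2
T: 2
F: 0
J: 0
Y: 0
Sum: 8 + 7 + 5 + 0 + 4 + 2 + 2 + 0 + 0 + 0 = 28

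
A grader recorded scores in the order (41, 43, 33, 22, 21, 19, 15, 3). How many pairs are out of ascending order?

27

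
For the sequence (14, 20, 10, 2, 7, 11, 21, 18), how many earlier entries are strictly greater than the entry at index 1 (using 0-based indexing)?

0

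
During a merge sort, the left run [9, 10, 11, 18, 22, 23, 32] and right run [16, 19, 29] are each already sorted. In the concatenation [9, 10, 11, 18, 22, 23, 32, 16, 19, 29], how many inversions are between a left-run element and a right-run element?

8 split inversions

For each element r of the right run, count left-run elements greater than r:
r = 16: 18, 22, 23, 32 → 4
r = 19: 22, 23, 32 → 3
r = 29: 32 → 1
Cross-inversions: 4 + 3 + 1 = 8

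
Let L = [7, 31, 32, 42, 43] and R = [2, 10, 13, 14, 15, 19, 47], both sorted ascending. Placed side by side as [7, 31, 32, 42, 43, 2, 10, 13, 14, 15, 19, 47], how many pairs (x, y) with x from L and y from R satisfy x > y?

Take each right-half value and tally the left-half values above it:
r = 2: 7, 31, 32, 42, 43 → 5
r = 10: 31, 32, 42, 43 → 4
r = 13: 31, 32, 42, 43 → 4
r = 14: 31, 32, 42, 43 → 4
r = 15: 31, 32, 42, 43 → 4
r = 19: 31, 32, 42, 43 → 4
r = 47: none → 0
Cross-inversions: 5 + 4 + 4 + 4 + 4 + 4 + 0 = 25

25 cross-inversions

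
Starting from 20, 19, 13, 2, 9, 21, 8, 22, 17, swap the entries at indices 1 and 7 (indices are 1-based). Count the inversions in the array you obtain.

Positions 1 and 7 hold 20 and 8; after swapping, the array is [8, 19, 13, 2, 9, 21, 20, 22, 17].
Count, for each position, how many later elements it exceeds:
8: 1
19: 4
13: 2
2: 0
9: 0
21: 2
20: 1
22: 1
17: 0
Sum: 1 + 4 + 2 + 0 + 0 + 2 + 1 + 1 + 0 = 11

11 inversions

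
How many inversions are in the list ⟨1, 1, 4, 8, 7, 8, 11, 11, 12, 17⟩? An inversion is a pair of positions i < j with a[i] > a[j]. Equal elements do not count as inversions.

Element-by-element contributions:
1 → none → 0
1 → none → 0
4 → none → 0
8 → 7 → 1
7 → none → 0
8 → none → 0
11 → none → 0
11 → none → 0
12 → none → 0
17 → none → 0
Sum: 0 + 0 + 0 + 1 + 0 + 0 + 0 + 0 + 0 + 0 = 1

1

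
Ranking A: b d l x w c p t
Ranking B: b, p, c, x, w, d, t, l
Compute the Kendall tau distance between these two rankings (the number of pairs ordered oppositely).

Assign each item its position (1..8) in the first ordering, then rewrite the second ordering as that position sequence:
positions: b→1, d→2, l→3, x→4, w→5, c→6, p→7, t→8
second ordering as positions: [1, 7, 6, 4, 5, 2, 8, 3]
Discordant pairs = inversions in this position sequence.
1: 0
7: 6, 4, 5, 2, 3 → 5
6: 4, 5, 2, 3 → 4
4: 2, 3 → 2
5: 2, 3 → 2
2: 0
8: 3 → 1
3: 0
Total: 0 + 5 + 4 + 2 + 2 + 0 + 1 + 0 = 14

14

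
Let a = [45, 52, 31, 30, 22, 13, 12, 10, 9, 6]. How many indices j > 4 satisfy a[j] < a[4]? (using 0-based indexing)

5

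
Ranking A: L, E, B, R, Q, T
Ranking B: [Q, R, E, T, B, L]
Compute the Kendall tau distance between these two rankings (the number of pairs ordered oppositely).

11

Assign each item its position (1..6) in the first ordering, then rewrite the second ordering as that position sequence:
positions: L→1, E→2, B→3, R→4, Q→5, T→6
second ordering as positions: [5, 4, 2, 6, 3, 1]
Discordant pairs = inversions in this position sequence.
5: 4, 2, 3, 1 → 4
4: 2, 3, 1 → 3
2: 1 → 1
6: 3, 1 → 2
3: 1 → 1
1: 0
Total: 4 + 3 + 1 + 2 + 1 + 0 = 11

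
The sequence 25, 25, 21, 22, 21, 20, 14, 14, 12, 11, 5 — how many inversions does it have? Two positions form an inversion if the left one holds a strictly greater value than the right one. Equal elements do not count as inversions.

51

Element-by-element contributions:
25 → 21, 22, 21, 20, 14, 14, 12, 11, 5 → 9
25 → 21, 22, 21, 20, 14, 14, 12, 11, 5 → 9
21 → 20, 14, 14, 12, 11, 5 → 6
22 → 21, 20, 14, 14, 12, 11, 5 → 7
21 → 20, 14, 14, 12, 11, 5 → 6
20 → 14, 14, 12, 11, 5 → 5
14 → 12, 11, 5 → 3
14 → 12, 11, 5 → 3
12 → 11, 5 → 2
11 → 5 → 1
5 → none → 0
Sum: 9 + 9 + 6 + 7 + 6 + 5 + 3 + 3 + 2 + 1 + 0 = 51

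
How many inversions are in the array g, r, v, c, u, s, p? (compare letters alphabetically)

Out-of-order pairs: 10

Inversion pairs (indices are 1-based):
(1,4): g > c
(2,4): r > c
(2,7): r > p
(3,4): v > c
(3,5): v > u
(3,6): v > s
(3,7): v > p
(5,6): u > s
(5,7): u > p
(6,7): s > p
That's 10 pairs.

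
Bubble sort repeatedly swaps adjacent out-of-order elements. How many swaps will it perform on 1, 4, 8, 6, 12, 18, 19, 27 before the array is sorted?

Each adjacent swap fixes exactly one inversion, so the minimum swap count equals the number of inversions.
Count inversions — for each element, later elements that are smaller:
1: none → 0
4: none → 0
8: 6 → 1
6: none → 0
12: none → 0
18: none → 0
19: none → 0
27: none → 0
Total inversions: 0 + 0 + 1 + 0 + 0 + 0 + 0 + 0 = 1

Adjacent swaps: 1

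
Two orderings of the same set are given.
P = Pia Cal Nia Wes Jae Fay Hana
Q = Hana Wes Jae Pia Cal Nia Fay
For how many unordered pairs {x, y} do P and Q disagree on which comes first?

Assign each item its position (1..7) in the first ordering, then rewrite the second ordering as that position sequence:
positions: Pia→1, Cal→2, Nia→3, Wes→4, Jae→5, Fay→6, Hana→7
second ordering as positions: [7, 4, 5, 1, 2, 3, 6]
Discordant pairs = inversions in this position sequence.
7: 4, 5, 1, 2, 3, 6 → 6
4: 1, 2, 3 → 3
5: 1, 2, 3 → 3
1: 0
2: 0
3: 0
6: 0
Total: 6 + 3 + 3 + 0 + 0 + 0 + 0 = 12

12 disagreeing pairs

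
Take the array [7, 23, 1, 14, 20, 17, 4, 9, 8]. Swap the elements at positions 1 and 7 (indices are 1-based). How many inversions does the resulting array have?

Positions 1 and 7 hold 7 and 4; after swapping, the array is [4, 23, 1, 14, 20, 17, 7, 9, 8].
For each element, count later entries that are smaller:
4: 1
23: 7
1: 0
14: 3
20: 4
17: 3
7: 0
9: 1
8: 0
Sum: 1 + 7 + 0 + 3 + 4 + 3 + 0 + 1 + 0 = 19

19 inversions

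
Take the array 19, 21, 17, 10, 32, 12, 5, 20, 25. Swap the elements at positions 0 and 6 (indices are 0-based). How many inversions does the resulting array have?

11

Positions 0 and 6 hold 19 and 5; after swapping, the array is [5, 21, 17, 10, 32, 12, 19, 20, 25].
Count, for each position, how many later elements it exceeds:
5: 0
21: 5
17: 2
10: 0
32: 4
12: 0
19: 0
20: 0
25: 0
Sum: 0 + 5 + 2 + 0 + 4 + 0 + 0 + 0 + 0 = 11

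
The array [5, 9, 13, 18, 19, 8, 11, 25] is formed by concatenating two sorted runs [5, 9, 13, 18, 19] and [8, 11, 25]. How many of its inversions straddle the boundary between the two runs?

Take each right-half value and tally the left-half values above it:
r = 8: 9, 13, 18, 19 → 4
r = 11: 13, 18, 19 → 3
r = 25: none → 0
Cross-inversions: 4 + 3 + 0 = 7

7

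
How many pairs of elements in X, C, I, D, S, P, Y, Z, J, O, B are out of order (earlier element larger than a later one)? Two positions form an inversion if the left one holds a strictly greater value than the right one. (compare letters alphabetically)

Element-by-element contributions:
X → C, I, D, S, P, J, O, B → 8
C → B → 1
I → D, B → 2
D → B → 1
S → P, J, O, B → 4
P → J, O, B → 3
Y → J, O, B → 3
Z → J, O, B → 3
J → B → 1
O → B → 1
B → none → 0
Sum: 8 + 1 + 2 + 1 + 4 + 3 + 3 + 3 + 1 + 1 + 0 = 27

27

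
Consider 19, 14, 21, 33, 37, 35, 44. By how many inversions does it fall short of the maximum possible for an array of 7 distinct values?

19

Maximum inversions for 7 distinct elements is C(7, 2) = 7·6/2 = 21.
Current inversions — for each element, count later smaller elements:
19: 1
14: 0
21: 0
33: 0
37: 1
35: 0
44: 0
Current total: 1 + 0 + 0 + 0 + 1 + 0 + 0 = 2
Shortfall: 21 − 2 = 19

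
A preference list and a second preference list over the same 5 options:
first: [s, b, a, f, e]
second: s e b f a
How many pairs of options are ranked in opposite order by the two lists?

4 pairs

Assign each item its position (1..5) in the first ordering, then rewrite the second ordering as that position sequence:
positions: s→1, b→2, a→3, f→4, e→5
second ordering as positions: [1, 5, 2, 4, 3]
Discordant pairs = inversions in this position sequence.
1: 0
5: 2, 4, 3 → 3
2: 0
4: 3 → 1
3: 0
Total: 0 + 3 + 0 + 1 + 0 = 4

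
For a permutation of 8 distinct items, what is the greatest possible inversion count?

28

A reversed (strictly descending) arrangement makes every pair an inversion, giving C(8, 2) inversions.
C(8, 2) = 8·7/2 = 28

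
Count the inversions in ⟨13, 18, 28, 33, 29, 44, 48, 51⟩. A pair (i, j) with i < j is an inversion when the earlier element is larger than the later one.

There is 1 inversion.

Sweep left to right; for each value list the smaller values that follow it:
13 → none → 0
18 → none → 0
28 → none → 0
33 → 29 → 1
29 → none → 0
44 → none → 0
48 → none → 0
51 → none → 0
Sum: 0 + 0 + 0 + 1 + 0 + 0 + 0 + 0 = 1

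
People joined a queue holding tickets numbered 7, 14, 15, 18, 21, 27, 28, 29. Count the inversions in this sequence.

Count, for each position, how many later elements it exceeds:
7: 0
14: 0
15: 0
18: 0
21: 0
27: 0
28: 0
29: 0
Sum: 0 + 0 + 0 + 0 + 0 + 0 + 0 + 0 = 0

0 inversions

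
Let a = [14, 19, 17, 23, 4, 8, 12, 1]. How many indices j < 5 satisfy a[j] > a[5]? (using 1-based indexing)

The element at index 5 is 4.
Elements before it: 14, 19, 17, 23
Those larger than 4: 14, 19, 17, 23

4 such elements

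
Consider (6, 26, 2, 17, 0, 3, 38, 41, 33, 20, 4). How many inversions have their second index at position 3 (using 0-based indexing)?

1

The element at index 3 is 17.
Elements before it: 6, 26, 2
Those larger than 17: 26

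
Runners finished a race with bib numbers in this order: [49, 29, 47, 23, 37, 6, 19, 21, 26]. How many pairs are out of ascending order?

There are 26 inversions.

Count, for each position, how many later elements it exceeds:
49 → 29, 47, 23, 37, 6, 19, 21, 26 → 8
29 → 23, 6, 19, 21, 26 → 5
47 → 23, 37, 6, 19, 21, 26 → 6
23 → 6, 19, 21 → 3
37 → 6, 19, 21, 26 → 4
6 → none → 0
19 → none → 0
21 → none → 0
26 → none → 0
Sum: 8 + 5 + 6 + 3 + 4 + 0 + 0 + 0 + 0 = 26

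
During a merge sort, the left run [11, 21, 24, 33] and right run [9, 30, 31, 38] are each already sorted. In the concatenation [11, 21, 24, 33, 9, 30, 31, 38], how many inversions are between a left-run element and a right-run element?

6

Count, for every r in R, how many entries of L exceed r:
r = 9: 11, 21, 24, 33 → 4
r = 30: 33 → 1
r = 31: 33 → 1
r = 38: none → 0
Cross-inversions: 4 + 1 + 1 + 0 = 6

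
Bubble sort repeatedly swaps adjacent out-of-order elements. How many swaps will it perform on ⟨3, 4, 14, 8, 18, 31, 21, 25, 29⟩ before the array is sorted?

The minimum number of adjacent swaps to sort an array equals its inversion count, since every such swap removes exactly one inversion.
Count inversions — for each element, later elements that are smaller:
3: none → 0
4: none → 0
14: 8 → 1
8: none → 0
18: none → 0
31: 21, 25, 29 → 3
21: none → 0
25: none → 0
29: none → 0
Total inversions: 0 + 0 + 1 + 0 + 0 + 3 + 0 + 0 + 0 = 4

4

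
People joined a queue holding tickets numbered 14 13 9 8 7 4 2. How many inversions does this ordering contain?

21

Element-by-element contributions:
14 → 13, 9, 8, 7, 4, 2 → 6
13 → 9, 8, 7, 4, 2 → 5
9 → 8, 7, 4, 2 → 4
8 → 7, 4, 2 → 3
7 → 4, 2 → 2
4 → 2 → 1
2 → none → 0
Sum: 6 + 5 + 4 + 3 + 2 + 1 + 0 = 21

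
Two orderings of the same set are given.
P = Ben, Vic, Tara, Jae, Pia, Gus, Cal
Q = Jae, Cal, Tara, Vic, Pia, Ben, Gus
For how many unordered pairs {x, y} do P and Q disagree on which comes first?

12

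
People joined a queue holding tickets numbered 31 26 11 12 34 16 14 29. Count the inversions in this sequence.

Inversions: 14

Count, for each position, how many later elements it exceeds:
31 → 26, 11, 12, 16, 14, 29 → 6
26 → 11, 12, 16, 14 → 4
11 → none → 0
12 → none → 0
34 → 16, 14, 29 → 3
16 → 14 → 1
14 → none → 0
29 → none → 0
Sum: 6 + 4 + 0 + 0 + 3 + 1 + 0 + 0 = 14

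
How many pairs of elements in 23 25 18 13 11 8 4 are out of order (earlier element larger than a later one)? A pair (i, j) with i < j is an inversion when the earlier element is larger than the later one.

20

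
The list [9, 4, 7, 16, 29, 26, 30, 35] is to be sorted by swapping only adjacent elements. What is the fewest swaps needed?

3

The minimum number of adjacent swaps to sort an array equals its inversion count, since every such swap removes exactly one inversion.
Count inversions — for each element, later elements that are smaller:
9: 4, 7 → 2
4: none → 0
7: none → 0
16: none → 0
29: 26 → 1
26: none → 0
30: none → 0
35: none → 0
Total inversions: 2 + 0 + 0 + 0 + 1 + 0 + 0 + 0 = 3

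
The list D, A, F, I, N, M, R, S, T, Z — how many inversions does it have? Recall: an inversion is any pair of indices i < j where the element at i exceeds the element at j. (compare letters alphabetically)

There are 2 inversions.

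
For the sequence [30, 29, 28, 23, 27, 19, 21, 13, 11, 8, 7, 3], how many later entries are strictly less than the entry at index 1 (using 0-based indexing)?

10 such elements

The element at index 1 is 29.
Elements after it: 28, 23, 27, 19, 21, 13, 11, 8, 7, 3
Those smaller than 29: 28, 23, 27, 19, 21, 13, 11, 8, 7, 3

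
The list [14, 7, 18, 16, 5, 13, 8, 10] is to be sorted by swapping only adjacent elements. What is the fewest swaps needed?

Swaps: 17

Minimum adjacent swaps = number of inversions (each swap of adjacent out-of-order elements removes one inversion and no swap can remove more).
Count inversions — for each element, later elements that are smaller:
14: 7, 5, 13, 8, 10 → 5
7: 5 → 1
18: 16, 5, 13, 8, 10 → 5
16: 5, 13, 8, 10 → 4
5: none → 0
13: 8, 10 → 2
8: none → 0
10: none → 0
Total inversions: 5 + 1 + 5 + 4 + 0 + 2 + 0 + 0 = 17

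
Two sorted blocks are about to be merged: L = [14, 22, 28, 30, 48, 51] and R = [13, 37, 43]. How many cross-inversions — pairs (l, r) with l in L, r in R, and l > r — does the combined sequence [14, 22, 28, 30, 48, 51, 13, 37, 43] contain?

There are 10 split inversions.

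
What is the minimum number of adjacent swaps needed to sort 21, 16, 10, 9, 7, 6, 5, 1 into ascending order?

The minimum number of adjacent swaps to sort an array equals its inversion count, since every such swap removes exactly one inversion.
Count inversions — for each element, later elements that are smaller:
21: 16, 10, 9, 7, 6, 5, 1 → 7
16: 10, 9, 7, 6, 5, 1 → 6
10: 9, 7, 6, 5, 1 → 5
9: 7, 6, 5, 1 → 4
7: 6, 5, 1 → 3
6: 5, 1 → 2
5: 1 → 1
1: none → 0
Total inversions: 7 + 6 + 5 + 4 + 3 + 2 + 1 + 0 = 28

Adjacent swaps: 28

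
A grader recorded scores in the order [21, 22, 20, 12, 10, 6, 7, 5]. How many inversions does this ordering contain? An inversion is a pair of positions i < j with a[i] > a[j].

Element-by-element contributions:
21 → 20, 12, 10, 6, 7, 5 → 6
22 → 20, 12, 10, 6, 7, 5 → 6
20 → 12, 10, 6, 7, 5 → 5
12 → 10, 6, 7, 5 → 4
10 → 6, 7, 5 → 3
6 → 5 → 1
7 → 5 → 1
5 → none → 0
Sum: 6 + 6 + 5 + 4 + 3 + 1 + 1 + 0 = 26

26 inversions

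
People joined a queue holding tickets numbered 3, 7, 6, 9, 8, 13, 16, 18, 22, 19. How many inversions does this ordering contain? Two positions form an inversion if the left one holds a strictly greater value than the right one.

Inversions: 3

For each element, count later entries that are smaller:
3: 0
7: 1
6: 0
9: 1
8: 0
13: 0
16: 0
18: 0
22: 1
19: 0
Sum: 0 + 1 + 0 + 1 + 0 + 0 + 0 + 0 + 1 + 0 = 3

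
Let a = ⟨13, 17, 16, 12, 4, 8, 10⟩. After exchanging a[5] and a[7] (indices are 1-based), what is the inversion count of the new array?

Inversions: 19

Positions 5 and 7 hold 4 and 10; after swapping, the array is [13, 17, 16, 12, 10, 8, 4].
Sweep left to right; for each value list the smaller values that follow it:
13 → 12, 10, 8, 4 → 4
17 → 16, 12, 10, 8, 4 → 5
16 → 12, 10, 8, 4 → 4
12 → 10, 8, 4 → 3
10 → 8, 4 → 2
8 → 4 → 1
4 → none → 0
Sum: 4 + 5 + 4 + 3 + 2 + 1 + 0 = 19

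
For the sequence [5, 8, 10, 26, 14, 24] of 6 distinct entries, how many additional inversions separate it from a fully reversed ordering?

13

Maximum inversions for 6 distinct elements is C(6, 2) = 6·5/2 = 15.
Current inversions — for each element, count later smaller elements:
5: 0
8: 0
10: 0
26: 2
14: 0
24: 0
Current total: 0 + 0 + 0 + 2 + 0 + 0 = 2
Shortfall: 15 − 2 = 13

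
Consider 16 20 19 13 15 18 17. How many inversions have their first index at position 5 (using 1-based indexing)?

0

The element at index 5 is 15.
Elements after it: 18, 17
None of them are smaller than 15.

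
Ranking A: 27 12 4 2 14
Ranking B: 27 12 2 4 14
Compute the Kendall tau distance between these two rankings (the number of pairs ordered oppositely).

1 discordant pair

Assign each item its position (1..5) in the first ordering, then rewrite the second ordering as that position sequence:
positions: 27→1, 12→2, 4→3, 2→4, 14→5
second ordering as positions: [1, 2, 4, 3, 5]
Discordant pairs = inversions in this position sequence.
1: 0
2: 0
4: 3 → 1
3: 0
5: 0
Total: 0 + 0 + 1 + 0 + 0 = 1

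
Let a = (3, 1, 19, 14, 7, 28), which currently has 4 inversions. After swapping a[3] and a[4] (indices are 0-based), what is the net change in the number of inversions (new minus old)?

-1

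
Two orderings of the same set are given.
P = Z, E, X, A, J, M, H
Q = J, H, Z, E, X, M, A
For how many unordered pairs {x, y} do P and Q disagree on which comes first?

10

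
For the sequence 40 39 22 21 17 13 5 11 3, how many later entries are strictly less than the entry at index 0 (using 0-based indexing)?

The element at index 0 is 40.
Elements after it: 39, 22, 21, 17, 13, 5, 11, 3
Those smaller than 40: 39, 22, 21, 17, 13, 5, 11, 3

8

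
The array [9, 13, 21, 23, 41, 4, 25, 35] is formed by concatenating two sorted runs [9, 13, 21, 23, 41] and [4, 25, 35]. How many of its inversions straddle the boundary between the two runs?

7

Take each right-half value and tally the left-half values above it:
r = 4: 9, 13, 21, 23, 41 → 5
r = 25: 41 → 1
r = 35: 41 → 1
Cross-inversions: 5 + 1 + 1 = 7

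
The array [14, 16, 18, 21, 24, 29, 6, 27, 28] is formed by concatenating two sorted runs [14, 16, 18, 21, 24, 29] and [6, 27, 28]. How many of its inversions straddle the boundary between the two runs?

Split inversions: 8

Take each right-half value and tally the left-half values above it:
r = 6: 14, 16, 18, 21, 24, 29 → 6
r = 27: 29 → 1
r = 28: 29 → 1
Cross-inversions: 6 + 1 + 1 = 8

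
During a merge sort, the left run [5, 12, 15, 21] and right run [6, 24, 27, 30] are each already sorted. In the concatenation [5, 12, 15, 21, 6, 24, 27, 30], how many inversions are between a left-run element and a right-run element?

3

Take each right-half value and tally the left-half values above it:
r = 6: 12, 15, 21 → 3
r = 24: none → 0
r = 27: none → 0
r = 30: none → 0
Cross-inversions: 3 + 0 + 0 + 0 = 3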